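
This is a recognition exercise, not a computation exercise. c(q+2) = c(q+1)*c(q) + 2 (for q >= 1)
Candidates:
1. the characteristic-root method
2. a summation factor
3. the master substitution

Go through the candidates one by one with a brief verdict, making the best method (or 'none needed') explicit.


Method: no special technique — a nonlinear dependence on earlier terms breaks linearity, and with it every superposition-based closed form.
- the characteristic-root method: the recursion is nonlinear in the sequence values, so no linear-modes ansatz applies.
- a summation factor — no summation factor applies — the rule is not linear in the sequence values.
- the master substitution — there is no divide-the-index recursive argument.


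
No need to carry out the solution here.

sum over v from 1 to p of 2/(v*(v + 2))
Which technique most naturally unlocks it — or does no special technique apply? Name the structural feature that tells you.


Verdict: telescoping — after splitting 2/(v*(v + 2)) into partial fractions, the pieces are shifted copies of one function and cancel telescopically.


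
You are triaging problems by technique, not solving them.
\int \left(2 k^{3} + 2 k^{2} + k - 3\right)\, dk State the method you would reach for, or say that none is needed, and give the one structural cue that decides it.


Technique: no special technique — nothing composite, nothing rational, nothing trigonometric — each constant-multiple power of k integrates by the power rule alone.


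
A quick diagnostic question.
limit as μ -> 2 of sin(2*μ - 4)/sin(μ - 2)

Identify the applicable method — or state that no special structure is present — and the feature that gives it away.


Technique: l'Hôpital's rule (0/0) — numerator and denominator both vanish at 2 — a genuine 0/0 form, which is exactly when l'Hôpital applies. Expanding numerator and denominator to first order gives the same value — the rule automates exactly that.


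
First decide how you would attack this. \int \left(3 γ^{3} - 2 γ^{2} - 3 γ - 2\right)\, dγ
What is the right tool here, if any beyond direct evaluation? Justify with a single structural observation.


Verdict: no special technique — every term is a constant multiple of a power of γ; term-wise power-rule integration needs no preliminary transformation.


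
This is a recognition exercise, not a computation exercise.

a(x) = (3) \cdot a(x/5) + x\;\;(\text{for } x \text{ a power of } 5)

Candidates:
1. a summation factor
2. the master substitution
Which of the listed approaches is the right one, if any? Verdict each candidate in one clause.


Best approach: the master substitution — the argument shrinks by the factor 5, so measure the index on a logarithmic scale and the recursion becomes a shift.
- a summation factor — a divided-index call is outside the fixed-shift first-order family a summation factor normalizes.
- the master substitution: yes, a natural case for it.


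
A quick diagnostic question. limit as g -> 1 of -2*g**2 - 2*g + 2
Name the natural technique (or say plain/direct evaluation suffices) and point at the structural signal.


Method: no special technique — no vanishing denominator and no indeterminate clash at the point — evaluation is immediate.


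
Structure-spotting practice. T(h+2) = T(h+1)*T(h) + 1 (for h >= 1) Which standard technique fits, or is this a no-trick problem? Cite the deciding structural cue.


Diagnosis: no special technique — the map from one term to the next is curved, not linear, so linear closed-form machinery does not attach.


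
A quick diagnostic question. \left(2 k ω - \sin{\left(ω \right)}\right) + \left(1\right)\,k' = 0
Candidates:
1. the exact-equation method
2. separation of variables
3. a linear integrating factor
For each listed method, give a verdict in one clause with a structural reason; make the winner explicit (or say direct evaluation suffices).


Technique: a linear integrating factor — linear in the unknown with genuine forcing: multiply through by the exponential of the integrated coefficient and the left side closes into one derivative.
- the exact-equation method: the mixed-partials test fails on this split — it is not an exact differential as presented.
- separation of variables — the two dependences do not factor apart.
- a linear integrating factor — a fit — the right tool for this form.


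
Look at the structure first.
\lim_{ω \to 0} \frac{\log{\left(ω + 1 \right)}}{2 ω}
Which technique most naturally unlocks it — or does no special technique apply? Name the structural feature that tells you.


Technique: l'Hôpital's rule (0/0) — the 0/0 form at 0 is the signature situation for l'Hôpital's rule. The standard small-argument limits would also carry it; the rule is the systematic route.


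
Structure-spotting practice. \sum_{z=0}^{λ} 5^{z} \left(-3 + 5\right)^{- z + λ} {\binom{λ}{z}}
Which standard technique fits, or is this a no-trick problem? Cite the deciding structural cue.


Method: the binomial theorem — the summand is term z of a binomial expansion in 5 and (-3 + 5); the whole sum is a single power.


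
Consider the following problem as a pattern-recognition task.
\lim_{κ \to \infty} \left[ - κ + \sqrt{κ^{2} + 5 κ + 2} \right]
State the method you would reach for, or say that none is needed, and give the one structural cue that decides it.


Verdict: conjugate multiplication — the difference \sqrt{κ^{2} + 5 κ + 2} - κ is an ∞ − ∞ stalemate; its conjugate partner breaks the tie.


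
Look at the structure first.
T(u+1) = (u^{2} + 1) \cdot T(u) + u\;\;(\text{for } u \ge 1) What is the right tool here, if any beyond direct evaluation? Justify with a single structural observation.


Best approach: a summation factor — the coefficient u^{2} + 1 drifts with the index, so no fixed root exists; normalizing by the cumulative product telescopes it.


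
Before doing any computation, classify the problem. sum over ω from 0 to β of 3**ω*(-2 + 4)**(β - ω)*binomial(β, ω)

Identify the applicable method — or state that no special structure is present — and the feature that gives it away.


Method: the binomial theorem — the binomial coefficients weight matched powers of 3 and (-2 + 4), which is exactly the expansion of a binomial power.


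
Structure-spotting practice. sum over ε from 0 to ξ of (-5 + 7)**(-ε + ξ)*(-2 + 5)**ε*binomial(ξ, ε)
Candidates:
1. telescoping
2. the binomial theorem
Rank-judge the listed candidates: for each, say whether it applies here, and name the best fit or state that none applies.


Method: the binomial theorem — the binomial coefficients weight matched powers of (-2 + 5) and (-5 + 7), which is exactly the expansion of a binomial power.
- telescoping: the summand is not presented as a shifted difference — a telescoping rewrite may exist, but the displayed structure does not offer one.
- the binomial theorem — yes, a natural case for it.


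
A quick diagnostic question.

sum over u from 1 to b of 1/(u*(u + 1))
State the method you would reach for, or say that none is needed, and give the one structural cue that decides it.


Verdict: telescoping — split 1/(u*(u + 1)) by partial fractions and the pieces are one function at shifted arguments — interior terms cancel.


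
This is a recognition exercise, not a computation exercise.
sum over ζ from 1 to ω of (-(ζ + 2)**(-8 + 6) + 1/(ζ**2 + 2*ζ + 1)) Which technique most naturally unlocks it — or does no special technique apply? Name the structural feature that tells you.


Diagnosis: telescoping — the generic term is a one-step difference of 1/(ζ**2 + 2*ζ + 1), so partial sums shortcut to endpoint evaluation.


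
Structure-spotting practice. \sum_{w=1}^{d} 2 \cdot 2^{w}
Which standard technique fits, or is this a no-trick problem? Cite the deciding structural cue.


Best approach: the geometric series formula — each term is 2 times the previous one, so the geometric-series formula applies directly.


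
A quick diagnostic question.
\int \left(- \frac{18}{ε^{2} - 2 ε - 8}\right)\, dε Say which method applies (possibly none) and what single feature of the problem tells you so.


Best approach: partial fractions — once ε^{2} - 2 ε - 8 is factored, each root contributes a simple-fraction term; integrate them one at a time.


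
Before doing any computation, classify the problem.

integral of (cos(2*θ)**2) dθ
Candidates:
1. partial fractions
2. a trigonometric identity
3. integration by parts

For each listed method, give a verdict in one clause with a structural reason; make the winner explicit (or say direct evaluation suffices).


Verdict: a trigonometric identity — the even trigonometric power cos(2*θ)**2 reduces by a double-angle identity before any integration is attempted.
- partial fractions — the expression is not a ratio of polynomials that decomposes further.
- a trigonometric identity: applicable, and directly so.
- integration by parts: not the natural route: no polynomial-kernel product appears — a recursive parts reduction of the trigonometric product exists, but the identity rewrite is direct.


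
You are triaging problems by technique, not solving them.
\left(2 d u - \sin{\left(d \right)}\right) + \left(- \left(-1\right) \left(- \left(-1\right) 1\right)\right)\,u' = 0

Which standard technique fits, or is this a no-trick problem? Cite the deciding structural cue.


Verdict: a linear integrating factor — arrange it as u' + 2 d·u = (the forcing term) and the integrating factor does the rest.


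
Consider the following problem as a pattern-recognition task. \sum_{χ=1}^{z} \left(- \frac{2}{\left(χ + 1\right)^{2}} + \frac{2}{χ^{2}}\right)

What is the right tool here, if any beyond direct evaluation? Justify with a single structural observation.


Method: telescoping — difference-of-shifts structure (each term adds \frac{2}{χ^{2}}, then subtracts its one-index-advanced value, which the following term adds back) leaves only the first and last pieces standing.


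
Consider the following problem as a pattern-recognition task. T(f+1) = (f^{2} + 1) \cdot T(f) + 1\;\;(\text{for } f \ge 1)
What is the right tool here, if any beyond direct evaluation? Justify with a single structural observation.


Diagnosis: a summation factor — it is first-order linear but the coefficient f^{2} + 1 depends on the index, so multiply through by a summation factor to telescope it.


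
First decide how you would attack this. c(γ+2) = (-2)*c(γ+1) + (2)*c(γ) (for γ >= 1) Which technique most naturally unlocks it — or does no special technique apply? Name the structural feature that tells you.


Diagnosis: the characteristic-root method — the recurrence treats every index alike (constant coefficients, no forcing) — precisely the regime where r^γ trials close it.


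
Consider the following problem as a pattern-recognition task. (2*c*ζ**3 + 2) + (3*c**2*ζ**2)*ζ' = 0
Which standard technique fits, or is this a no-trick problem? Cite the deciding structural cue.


Best approach: the exact-equation method — check exactness first: here it holds (2*c*ζ**3 + 2, 3*c**2*ζ**2 have matching cross partials), so no integrating factor is needed.


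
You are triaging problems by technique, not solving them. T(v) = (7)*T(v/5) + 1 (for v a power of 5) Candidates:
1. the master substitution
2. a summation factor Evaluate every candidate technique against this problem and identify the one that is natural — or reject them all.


Verdict: the master substitution — index division is the fingerprint: v/5 in the recursive call means substitute v = 5^m.
- the master substitution: applicable, and directly so.
- a summation factor: a divided-index call is outside the fixed-shift first-order family a summation factor normalizes.


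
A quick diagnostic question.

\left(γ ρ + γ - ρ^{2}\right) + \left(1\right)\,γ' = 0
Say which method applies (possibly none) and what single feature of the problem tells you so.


Method: a linear integrating factor — linear in the unknown with genuine forcing: multiply through by the exponential of the integrated coefficient and the left side closes into one derivative.


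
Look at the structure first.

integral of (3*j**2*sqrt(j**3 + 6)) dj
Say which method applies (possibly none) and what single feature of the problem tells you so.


Technique: u-substitution — spotting that 3*j**2 is a constant multiple of the derivative of j**3 + 6 is the key observation — substitute u = j**3 + 6 and the integral becomes one-dimensional in u.


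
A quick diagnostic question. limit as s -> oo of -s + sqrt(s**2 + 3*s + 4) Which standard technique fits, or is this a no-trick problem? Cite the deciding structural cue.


Best approach: conjugate multiplication — divergence minus divergence hides a finite answer — expose it by pairing sqrt(s**2 + 3*s + 4) - s with its conjugate.


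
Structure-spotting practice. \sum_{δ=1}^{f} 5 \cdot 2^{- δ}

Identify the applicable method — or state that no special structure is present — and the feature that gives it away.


Method: the geometric series formula — consecutive terms stand in a fixed index-free ratio — the geometric sum formula closes it.


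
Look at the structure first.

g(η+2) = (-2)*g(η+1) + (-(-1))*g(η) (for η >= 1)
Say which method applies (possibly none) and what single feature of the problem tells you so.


Technique: the characteristic-root method — the recurrence treats every index alike (constant coefficients, no forcing) — precisely the regime where r^η trials close it.


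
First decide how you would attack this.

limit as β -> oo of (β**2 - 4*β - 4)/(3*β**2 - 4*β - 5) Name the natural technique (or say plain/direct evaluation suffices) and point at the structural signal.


Method: dominant-term comparison — divide through by the highest power of β; every lower-order term dies and the dominant terms decide the limit. As a single quotient, the ∞/∞ shape would yield to repeated differentiation as well — the growth comparison gets there in one look.


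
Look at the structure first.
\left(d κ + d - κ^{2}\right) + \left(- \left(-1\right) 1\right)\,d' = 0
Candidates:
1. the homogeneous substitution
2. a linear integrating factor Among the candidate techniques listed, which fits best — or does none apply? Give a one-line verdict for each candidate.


Diagnosis: a linear integrating factor — linear in the unknown with genuine forcing: multiply through by the exponential of the integrated coefficient and the left side closes into one derivative.
- the homogeneous substitution — the slope is not a function of the ratio of the variables alone.
- a linear integrating factor — yes — fits the structure here.


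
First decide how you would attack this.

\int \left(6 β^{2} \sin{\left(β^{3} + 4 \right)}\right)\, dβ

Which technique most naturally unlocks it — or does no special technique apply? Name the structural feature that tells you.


Diagnosis: u-substitution — a chain-rule shadow: 6 β^{2} alongside a function of β^{3} + 4 means u = β^{3} + 4 unwinds the composition in one step.


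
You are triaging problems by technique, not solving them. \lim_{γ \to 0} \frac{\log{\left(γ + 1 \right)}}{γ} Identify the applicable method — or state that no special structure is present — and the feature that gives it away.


Method: l'Hôpital's rule (0/0) — plug in 0: top and bottom both hit zero, so differentiate each and retry. Known elementary limits would finish this too — the rule just bypasses the case analysis.


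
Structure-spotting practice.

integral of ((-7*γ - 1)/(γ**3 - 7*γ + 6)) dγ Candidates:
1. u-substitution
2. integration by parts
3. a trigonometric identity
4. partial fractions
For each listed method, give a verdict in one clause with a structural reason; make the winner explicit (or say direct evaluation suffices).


Technique: partial fractions — once γ**3 - 7*γ + 6 is factored, each root contributes a simple-fraction term; integrate them one at a time.
- u-substitution — no subexpression of the integrand serves as a whole-integral substitution inner — individual terms may offer their own, but none carries its derivative as a factor of the full integrand; a working change of variable would have to be constructed from outside the expression.
- integration by parts: there is no nonconstant-polynomial-times-kernel split with an exp, sine, cosine (degree-1 argument), or logarithm partner.
- a trigonometric identity — with no trigonometric functions present, identity rewriting has no target.
- partial fractions: applies; the problem has the shape this method handles.


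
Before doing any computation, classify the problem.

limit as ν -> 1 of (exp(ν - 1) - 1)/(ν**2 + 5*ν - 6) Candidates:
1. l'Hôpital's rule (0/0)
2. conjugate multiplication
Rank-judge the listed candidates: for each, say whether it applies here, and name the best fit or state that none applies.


Technique: l'Hôpital's rule (0/0) — the 0/0 form at 1 is the signature situation for l'Hôpital's rule. One could equally expand both pieces locally and compare leading terms; the rule does that in one stroke.
- l'Hôpital's rule (0/0) — applies; the problem has the shape this method handles.
- conjugate multiplication — the conjugate move applies to radical differences, which this is not.


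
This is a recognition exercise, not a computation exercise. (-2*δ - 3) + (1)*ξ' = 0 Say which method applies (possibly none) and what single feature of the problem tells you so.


Method: no special technique — with ξ absent the equation is not coupled at all: direct integration in δ.


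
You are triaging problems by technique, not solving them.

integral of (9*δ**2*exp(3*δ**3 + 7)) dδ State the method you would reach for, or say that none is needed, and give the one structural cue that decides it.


Diagnosis: u-substitution — collected, the integrand has one factor that is, up to a constant, the derivative of an inner expression the rest depends on — substitute for that inner expression.


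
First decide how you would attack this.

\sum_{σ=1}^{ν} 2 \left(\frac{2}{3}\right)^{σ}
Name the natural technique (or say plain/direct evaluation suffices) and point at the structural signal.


Verdict: the geometric series formula — term-over-term division gives \frac{2}{3} every time — index-free ratio, geometric sum formula applies.


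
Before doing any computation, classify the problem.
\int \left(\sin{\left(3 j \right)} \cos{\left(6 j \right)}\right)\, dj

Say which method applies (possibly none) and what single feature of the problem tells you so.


Method: a trigonometric identity — split \sin{\left(3 j \right)} \cos{\left(6 j \right)} with the angle-addition identities: the resulting sum integrates term by term.


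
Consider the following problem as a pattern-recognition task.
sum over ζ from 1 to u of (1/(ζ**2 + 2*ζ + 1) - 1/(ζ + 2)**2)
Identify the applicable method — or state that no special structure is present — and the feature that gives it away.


Verdict: telescoping — the generic term is a one-step difference of 1/(ζ**2 + 2*ζ + 1), so partial sums shortcut to endpoint evaluation.


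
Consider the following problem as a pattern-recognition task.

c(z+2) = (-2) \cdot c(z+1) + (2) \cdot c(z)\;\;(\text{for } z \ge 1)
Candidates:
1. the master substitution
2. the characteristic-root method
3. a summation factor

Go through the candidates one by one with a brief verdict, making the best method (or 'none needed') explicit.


Method: the characteristic-root method — the recurrence treats every index alike (constant coefficients, no forcing) — precisely the regime where r^z trials close it.
- the master substitution: the recursion steps by a constant offset, so exponential reindexing is pointless.
- the characteristic-root method — a fit — the right tool for this form.
- a summation factor: a summation factor telescopes one-step recursions; this one carries higher-order memory.


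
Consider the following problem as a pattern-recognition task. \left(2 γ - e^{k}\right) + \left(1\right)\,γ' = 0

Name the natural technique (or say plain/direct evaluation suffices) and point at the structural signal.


Verdict: a linear integrating factor — arrange it as γ' + 2·γ = (the forcing term) and the integrating factor does the rest.


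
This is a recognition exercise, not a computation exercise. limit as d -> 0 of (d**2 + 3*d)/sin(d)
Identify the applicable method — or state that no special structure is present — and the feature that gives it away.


Method: l'Hôpital's rule (0/0) — the 0/0 form at 0 is the signature situation for l'Hôpital's rule. A local series expansion at the point resolves it as well; the rule is the packaged version of that step.


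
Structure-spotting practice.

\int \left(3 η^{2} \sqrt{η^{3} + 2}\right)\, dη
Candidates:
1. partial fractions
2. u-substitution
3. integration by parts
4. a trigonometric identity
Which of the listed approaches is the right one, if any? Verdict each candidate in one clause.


Verdict: u-substitution — differentiating the inner expression η^{3} + 2 produces the factor 3 η^{2} up to a constant multiple, so substituting u = η^{3} + 2 reduces everything to a one-variable integral in u.
- partial fractions: there is no rational-function structure to decompose.
- u-substitution — yes, a natural case for it.
- integration by parts: a polynomial factor is present, but its partner is not an exp, sine, or cosine of a degree-1 argument, nor a logarithm.
- a trigonometric identity: with no trigonometric functions present, identity rewriting has no target.


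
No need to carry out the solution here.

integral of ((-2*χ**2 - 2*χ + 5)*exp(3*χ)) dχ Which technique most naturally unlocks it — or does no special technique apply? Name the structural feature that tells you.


Verdict: integration by parts — the integrand splits as -2*χ**2 - 2*χ + 5 times exp(3*χ) — repeatedly differentiating the polynomial part kills it, which is the parts ladder.


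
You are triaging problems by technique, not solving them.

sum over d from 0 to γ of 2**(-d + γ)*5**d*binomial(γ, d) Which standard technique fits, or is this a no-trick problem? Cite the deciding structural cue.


Method: the binomial theorem — the binomial coefficients weight matched powers of 5 and 2, which is exactly the expansion of a binomial power.


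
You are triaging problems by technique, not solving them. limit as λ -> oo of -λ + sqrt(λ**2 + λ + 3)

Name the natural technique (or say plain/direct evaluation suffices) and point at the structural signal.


Method: conjugate multiplication — the difference sqrt(λ**2 + λ + 3) - λ is an ∞ − ∞ stalemate; its conjugate partner breaks the tie.


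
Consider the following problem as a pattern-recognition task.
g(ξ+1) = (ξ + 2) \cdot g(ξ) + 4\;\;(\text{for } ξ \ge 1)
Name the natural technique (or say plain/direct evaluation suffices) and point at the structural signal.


Verdict: a summation factor — rescale the sequence by the product of the weights ξ + 2 so far — the recurrence collapses to a plain running sum.


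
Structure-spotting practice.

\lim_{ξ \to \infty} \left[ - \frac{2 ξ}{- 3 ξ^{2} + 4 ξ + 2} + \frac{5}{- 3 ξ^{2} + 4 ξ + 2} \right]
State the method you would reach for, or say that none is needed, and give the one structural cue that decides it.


Diagnosis: dominant-term comparison — growth-rate triage: the leading powers of ξ decide the limit, everything else is noise. Differentiating the expression as a single quotient would eventually settle it as well; matching dominant growth settles it immediately.


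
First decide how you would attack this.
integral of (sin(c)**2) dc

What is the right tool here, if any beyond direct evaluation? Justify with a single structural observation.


Diagnosis: a trigonometric identity — even powers like sin(c)**2 never integrate directly; the half-angle identity lowers the degree first.


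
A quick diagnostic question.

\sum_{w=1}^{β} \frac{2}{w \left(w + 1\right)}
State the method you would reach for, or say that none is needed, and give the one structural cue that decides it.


Diagnosis: telescoping — after splitting \frac{2}{w \left(w + 1\right)} into partial fractions, the pieces are shifted copies of one function and cancel telescopically.


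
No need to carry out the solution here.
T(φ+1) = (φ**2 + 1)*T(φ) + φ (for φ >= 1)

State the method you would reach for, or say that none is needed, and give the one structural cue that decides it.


Verdict: a summation factor — it is first-order linear but the coefficient φ**2 + 1 depends on the index, so multiply through by a summation factor to telescope it.


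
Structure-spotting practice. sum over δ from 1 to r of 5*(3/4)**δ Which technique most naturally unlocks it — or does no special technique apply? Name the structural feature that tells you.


Technique: the geometric series formula — term-over-term division gives 3/4 every time — index-free ratio, geometric sum formula applies.


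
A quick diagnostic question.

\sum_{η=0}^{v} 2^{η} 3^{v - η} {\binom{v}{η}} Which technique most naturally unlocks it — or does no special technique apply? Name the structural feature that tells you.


Verdict: the binomial theorem — the summand is term η of a binomial expansion in 2 and 3; the whole sum is a single power.


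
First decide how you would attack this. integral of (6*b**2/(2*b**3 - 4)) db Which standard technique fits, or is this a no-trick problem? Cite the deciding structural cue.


Technique: u-substitution — 6*b**2 matches the derivative of 2*b**3 - 4 up to a constant; with u = 2*b**3 - 4 the whole integrand folds into a function of u alone.


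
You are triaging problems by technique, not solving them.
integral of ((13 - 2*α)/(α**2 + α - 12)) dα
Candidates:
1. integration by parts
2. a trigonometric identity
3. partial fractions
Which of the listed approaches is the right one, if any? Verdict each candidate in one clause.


Verdict: partial fractions — the bottom, α**2 + α - 12, comes apart into simple factors, and a proper rational function over split factors decomposes.
- integration by parts: there is no nonconstant-polynomial-times-kernel split with an exp, sine, cosine (degree-1 argument), or logarithm partner.
- a trigonometric identity: no sine or cosine appears, so there is nothing for a trigonometric identity to act on.
- partial fractions: yes — fits the structure here.


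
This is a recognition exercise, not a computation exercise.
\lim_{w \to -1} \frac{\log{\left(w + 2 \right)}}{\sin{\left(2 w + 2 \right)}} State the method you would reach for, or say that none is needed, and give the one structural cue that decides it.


Verdict: l'Hôpital's rule (0/0) — plug in -1: top and bottom both hit zero, so differentiate each and retry. A first-order expansion at the point is an equally standard path; the rule packages it.


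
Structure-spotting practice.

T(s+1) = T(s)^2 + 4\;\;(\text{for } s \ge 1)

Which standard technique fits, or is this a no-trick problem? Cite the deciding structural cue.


Technique: no special technique — no ansatz, no master substitution, no summation factor survives the nonlinearity here.


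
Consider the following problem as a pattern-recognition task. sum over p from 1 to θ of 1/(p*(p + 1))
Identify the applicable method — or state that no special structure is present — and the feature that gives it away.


Technique: telescoping — 1/(p*(p + 1)) is a collapsed telescope: expand it into simple fractions to see the cancellation.


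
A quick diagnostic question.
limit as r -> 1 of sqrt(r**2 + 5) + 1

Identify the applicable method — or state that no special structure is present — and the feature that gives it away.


Method: no special technique — no denominator vanishes and nothing blows up at 1: direct substitution is the whole computation.


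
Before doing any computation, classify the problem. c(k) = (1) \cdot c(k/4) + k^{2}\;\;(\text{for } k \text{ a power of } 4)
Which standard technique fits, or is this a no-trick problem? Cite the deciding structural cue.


Best approach: the master substitution — treat m = log base 4 of k as the new clock: one recursion step advances m by one while k scales by 4.


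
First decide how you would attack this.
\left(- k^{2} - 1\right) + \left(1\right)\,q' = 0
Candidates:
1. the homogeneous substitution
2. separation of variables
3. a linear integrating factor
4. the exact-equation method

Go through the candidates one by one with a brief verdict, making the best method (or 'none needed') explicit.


Method: no special technique — with q absent the equation is not coupled at all: direct integration in k.
- the homogeneous substitution: the slope does not depend on the ratio of the variables alone.
- separation of variables: any separation here is vacuous (nothing depends on the unknown); direct integration is the honest label.
- a linear integrating factor — the linear template holds only trivially here (the unknown is absent, so the coefficient is zero) — the method is not the natural label.
- the exact-equation method: no dependence on the unknown anywhere: exactness is a label without content here.


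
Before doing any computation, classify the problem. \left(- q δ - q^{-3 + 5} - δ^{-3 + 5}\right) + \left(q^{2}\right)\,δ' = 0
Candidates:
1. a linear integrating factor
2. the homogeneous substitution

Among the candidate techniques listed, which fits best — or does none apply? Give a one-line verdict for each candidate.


Method: the homogeneous substitution — the slope is degree-zero homogeneous: the ratio substitution v = δ/q collapses it.
- a linear integrating factor: the unknown enters nonlinearly (through a power, a denominator, or a transcendental function), which the linear integrating-factor recipe cannot absorb as-is — any repair would come from a preliminary substitution, not the factor.
- the homogeneous substitution: yes — fits the structure here.


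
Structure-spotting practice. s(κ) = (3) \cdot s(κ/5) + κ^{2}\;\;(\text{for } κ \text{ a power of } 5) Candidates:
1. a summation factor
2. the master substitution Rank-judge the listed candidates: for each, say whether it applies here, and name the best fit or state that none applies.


Diagnosis: the master substitution — treat m = log base 5 of κ as the new clock: one recursion step advances m by one while κ scales by 5.
- a summation factor: a divided-index call is outside the fixed-shift first-order family a summation factor normalizes.
- the master substitution: yes, a natural case for it.


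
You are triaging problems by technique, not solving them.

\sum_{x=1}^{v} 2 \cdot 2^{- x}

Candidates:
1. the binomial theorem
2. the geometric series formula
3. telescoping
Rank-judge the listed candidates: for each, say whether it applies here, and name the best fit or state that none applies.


Verdict: the geometric series formula — consecutive terms stand in a fixed index-free ratio — the geometric sum formula closes it.
- the binomial theorem: the terms lack the binomial-coefficient-weighted complementary-power pattern of an expansion.
- the geometric series formula — applicable, and directly so.
- telescoping: computed from the summand as displayed, the partial sums build up without the pairwise collapse telescoping exploits.


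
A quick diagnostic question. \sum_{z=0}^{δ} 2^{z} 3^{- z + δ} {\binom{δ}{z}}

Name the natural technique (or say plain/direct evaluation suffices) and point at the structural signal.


Best approach: the binomial theorem — the summand is term z of a binomial expansion in 2 and 3; the whole sum is a single power.


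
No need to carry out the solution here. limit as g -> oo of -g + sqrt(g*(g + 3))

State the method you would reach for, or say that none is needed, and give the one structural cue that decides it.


Best approach: conjugate multiplication — divergence minus divergence hides a finite answer — expose it by pairing sqrt(g*(g + 3)) - g with its conjugate.


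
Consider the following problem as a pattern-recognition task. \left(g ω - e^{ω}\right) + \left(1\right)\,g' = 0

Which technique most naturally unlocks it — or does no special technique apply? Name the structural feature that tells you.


Diagnosis: a linear integrating factor — linear in the unknown with genuine forcing: multiply through by the exponential of the integrated coefficient and the left side closes into one derivative.


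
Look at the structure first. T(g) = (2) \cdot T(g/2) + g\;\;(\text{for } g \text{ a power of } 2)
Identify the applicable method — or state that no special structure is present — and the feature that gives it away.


Method: the master substitution — the argument shrinks by the factor 2, so measure the index on a logarithmic scale and the recursion becomes a shift.


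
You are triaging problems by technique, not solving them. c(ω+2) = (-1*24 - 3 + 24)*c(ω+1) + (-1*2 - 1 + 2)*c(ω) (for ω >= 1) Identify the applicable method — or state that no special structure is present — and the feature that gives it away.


Diagnosis: the characteristic-root method — this is the constant-coefficient homogeneous case — the whole solution in ω reduces to a polynomial's roots.


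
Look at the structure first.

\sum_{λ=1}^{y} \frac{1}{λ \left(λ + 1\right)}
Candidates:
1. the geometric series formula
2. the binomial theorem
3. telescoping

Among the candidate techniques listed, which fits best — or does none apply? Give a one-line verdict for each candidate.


Technique: telescoping — poles of \frac{1}{λ \left(λ + 1\right)} differ by an integer, the telltale of a telescoping partial-fraction sum.
- the geometric series formula — consecutive terms are not related by a fixed multiplier.
- the binomial theorem: the summand does not match any term pattern of an expanded binomial power.
- telescoping — yes — fits the structure here.


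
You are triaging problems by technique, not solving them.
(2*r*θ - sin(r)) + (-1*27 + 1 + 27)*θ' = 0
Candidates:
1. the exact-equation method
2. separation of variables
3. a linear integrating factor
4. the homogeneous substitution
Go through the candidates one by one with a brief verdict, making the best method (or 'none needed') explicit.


Diagnosis: a linear integrating factor — the unknown enters only to the first power against a nonzero forcing term — the integrating-factor template applies directly.
- the exact-equation method — exactness fails on the nose — the mixed partials do not match.
- separation of variables: the two dependences do not factor apart.
- a linear integrating factor: applicable, and directly so.
- the homogeneous substitution: the ratio substitution does not collapse this equation.


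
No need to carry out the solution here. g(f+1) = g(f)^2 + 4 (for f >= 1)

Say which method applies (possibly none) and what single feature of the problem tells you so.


Technique: no special technique — the sequence value feeds back through itself nonlinearly — linear superposition fails, and every superposition-based closed form fails with it.


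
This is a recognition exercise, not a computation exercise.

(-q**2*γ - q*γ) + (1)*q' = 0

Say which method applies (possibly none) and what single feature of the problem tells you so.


Diagnosis: separation of variables — solved for the derivative, the right side splits multiplicatively into a function of each variable alone — divide and integrate each side. A Bernoulli substitution applies to this equation as given; separation takes the same equation in its displayed form.


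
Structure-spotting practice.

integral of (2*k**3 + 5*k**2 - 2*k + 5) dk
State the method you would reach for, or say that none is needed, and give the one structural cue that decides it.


Best approach: no special technique — every term is a constant multiple of a power of k; term-wise power-rule integration needs no preliminary transformation.


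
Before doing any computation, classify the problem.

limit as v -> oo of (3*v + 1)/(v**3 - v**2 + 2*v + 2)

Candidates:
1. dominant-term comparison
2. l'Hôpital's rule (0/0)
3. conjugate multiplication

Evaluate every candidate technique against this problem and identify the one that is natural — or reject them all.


Technique: dominant-term comparison — as v grows, only the highest-degree terms matter — compare leading terms and read the limit off.
- dominant-term comparison — yes — fits the structure here.
- l'Hôpital's rule (0/0): no 0/0 form appears: written as one quotient, top and bottom both grow without bound, and the ratio is decided by their leading terms.
- conjugate multiplication: no difference of divergent radicals appears, so rationalizing has nothing to cancel.


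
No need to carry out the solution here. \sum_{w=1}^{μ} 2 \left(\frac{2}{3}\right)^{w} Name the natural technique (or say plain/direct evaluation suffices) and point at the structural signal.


Verdict: the geometric series formula — the ratio of consecutive terms is the constant \frac{2}{3}, independent of the index — a geometric sum.


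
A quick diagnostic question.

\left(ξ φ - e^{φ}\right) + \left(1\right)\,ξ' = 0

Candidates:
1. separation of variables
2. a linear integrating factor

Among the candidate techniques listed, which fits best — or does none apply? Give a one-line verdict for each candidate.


Method: a linear integrating factor — linear in the unknown with genuine forcing: multiply through by the exponential of the integrated coefficient and the left side closes into one derivative.
- separation of variables: no division isolates the independent variable from the unknown.
- a linear integrating factor: yes — fits the structure here.


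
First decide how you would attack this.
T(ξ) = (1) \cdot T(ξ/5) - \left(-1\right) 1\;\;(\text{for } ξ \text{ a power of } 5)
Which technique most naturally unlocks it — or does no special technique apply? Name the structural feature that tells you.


Best approach: the master substitution — treat m = log base 5 of ξ as the new clock: one recursion step advances m by one while ξ scales by 5.


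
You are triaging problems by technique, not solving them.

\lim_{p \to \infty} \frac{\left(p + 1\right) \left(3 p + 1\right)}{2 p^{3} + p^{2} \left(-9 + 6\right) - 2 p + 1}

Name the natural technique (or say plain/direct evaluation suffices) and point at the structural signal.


Method: dominant-term comparison — divide by the highest power of p present: lower-order terms vanish and the dominant ratio remains. As a single quotient, the ∞/∞ shape would yield to repeated differentiation as well — the growth comparison gets there in one look.


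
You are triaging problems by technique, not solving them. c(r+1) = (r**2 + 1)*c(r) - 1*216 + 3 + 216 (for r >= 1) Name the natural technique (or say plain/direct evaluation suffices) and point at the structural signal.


Best approach: a summation factor — first-order, linear, moving coefficient r**2 + 1: the discrete analogue of an integrating factor handles it.


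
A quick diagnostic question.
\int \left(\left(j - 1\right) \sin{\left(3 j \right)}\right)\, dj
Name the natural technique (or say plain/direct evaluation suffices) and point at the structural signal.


Diagnosis: integration by parts — a polynomial factor j - 1 multiplies \sin{\left(3 j \right)}; differentiating j - 1 lowers its degree while \sin{\left(3 j \right)} integrates cleanly, so parts wins.


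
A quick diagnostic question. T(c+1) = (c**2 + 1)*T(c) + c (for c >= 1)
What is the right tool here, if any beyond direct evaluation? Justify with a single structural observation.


Best approach: a summation factor — one-term recursion with variable weight c**2 + 1 is solved by product normalization, not by root-finding.
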